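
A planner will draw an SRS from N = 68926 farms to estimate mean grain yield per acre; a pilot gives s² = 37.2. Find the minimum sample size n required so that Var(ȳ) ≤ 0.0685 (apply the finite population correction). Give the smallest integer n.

Without fpc, n₀ = s²/D = 37.2/0.0685 = 543.0657.
With fpc, (1 − n/N)·s²/n ≤ D requires n ≥ n₀/(1 + n₀/N) = 543.0657/(1 + 543.0657/68926) = 538.8204.
Rounding up, n = 539.

539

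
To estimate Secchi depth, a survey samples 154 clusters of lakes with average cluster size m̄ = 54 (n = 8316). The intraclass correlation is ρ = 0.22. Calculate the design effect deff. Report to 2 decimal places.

12.66

deff = 1 + (54 − 1)·0.22 = 1 + 11.66 = 12.66.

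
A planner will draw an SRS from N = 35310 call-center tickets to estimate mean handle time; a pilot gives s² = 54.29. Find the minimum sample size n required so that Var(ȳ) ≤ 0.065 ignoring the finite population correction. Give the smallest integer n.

836

Without fpc, n₀ = s²/D = 54.29/0.065 = 835.2308.
Rounding up, n = 836.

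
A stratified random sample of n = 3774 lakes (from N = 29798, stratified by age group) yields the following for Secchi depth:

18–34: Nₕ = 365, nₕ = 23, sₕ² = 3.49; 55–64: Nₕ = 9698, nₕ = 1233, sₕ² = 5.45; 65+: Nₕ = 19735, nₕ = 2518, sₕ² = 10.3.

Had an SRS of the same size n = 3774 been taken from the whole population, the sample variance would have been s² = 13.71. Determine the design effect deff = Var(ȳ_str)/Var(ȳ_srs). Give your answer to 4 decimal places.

Var(ȳ_str) = Σ Wₕ²(1−fₕ)sₕ²/nₕ with Wₕ = Nₕ/29798:
  18–34: (365/29798)²·(1−23/365)·3.49/23 = 2.1332528 × 10^-5
  55–64: (9698/29798)²·(1−1233/9698)·5.45/1233 = 4.0866584 × 10^-4
  65+: (19735/29798)²·(1−2518/19735)·10.3/2518 = 0.0015653155
  → Var(ȳ_str) = 0.0019953139.
Var(ȳ_srs) = (1 − 3774/29798)·13.71/3774 = 0.0031726524.
deff = 0.0019953139 / 0.0031726524 = 0.6289.

0.6289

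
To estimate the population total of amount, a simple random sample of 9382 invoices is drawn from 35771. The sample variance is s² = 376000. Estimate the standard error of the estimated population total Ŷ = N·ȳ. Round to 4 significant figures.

Var(Ŷ) = N²·Var(ȳ) = N²·(1 − n/N)·s²/n.
f = 9382/35771 = 0.26227950; Var(ȳ) = 0.73772050·376000/9382 = 29.565435.
Var(Ŷ) = 35771² · 29.565435 = 3.7830879 × 10^10.
SE(Ŷ) = √(3.7830879 × 10^10) = 194500.

194500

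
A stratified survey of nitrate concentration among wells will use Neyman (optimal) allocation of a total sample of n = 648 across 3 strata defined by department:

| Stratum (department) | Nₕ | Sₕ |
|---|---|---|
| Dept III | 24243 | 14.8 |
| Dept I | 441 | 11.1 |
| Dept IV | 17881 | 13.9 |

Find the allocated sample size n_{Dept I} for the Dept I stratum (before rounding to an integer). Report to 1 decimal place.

5.2

Neyman allocation: nₕ = n·NₕSₕ / Σⱼ NⱼSⱼ.
Σ NⱼSⱼ = 24243·14.8 + 441·11.1 + 17881·13.9 = 612237.4.
n_{Dept I} = 648·441·11.1 / 612237.4 = 5.2.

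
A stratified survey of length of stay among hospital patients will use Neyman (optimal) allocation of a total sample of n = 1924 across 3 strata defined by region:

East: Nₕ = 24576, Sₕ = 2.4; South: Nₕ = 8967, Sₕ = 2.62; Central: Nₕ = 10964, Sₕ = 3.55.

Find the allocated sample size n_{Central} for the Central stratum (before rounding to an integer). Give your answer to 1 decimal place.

616.9

Neyman allocation: nₕ = n·NₕSₕ / Σⱼ NⱼSⱼ.
Σ NⱼSⱼ = 24576·2.4 + 8967·2.62 + 10964·3.55 = 121398.14.
n_{Central} = 1924·10964·3.55 / 121398.14 = 616.9.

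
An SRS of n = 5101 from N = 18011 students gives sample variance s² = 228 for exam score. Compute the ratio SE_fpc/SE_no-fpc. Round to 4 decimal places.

0.8466

f = n/N = 5101/18011 = 0.28321581.
SE_no-fpc = √(s²/n) = 0.21141693; SE_fpc = √((1−f)s²/n) = 0.17899214.
Ratio = √(1−f) = 0.84663108.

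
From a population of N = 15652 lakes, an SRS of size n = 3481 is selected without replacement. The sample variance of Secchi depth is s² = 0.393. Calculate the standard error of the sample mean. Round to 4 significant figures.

Under SRS without replacement, Var(ȳ) = (1 − f)·s²/n with f = n/N = 3481/15652 = 0.22239969.
Var(ȳ) = (1 − 0.22239969)·0.393/3481 = 0.77760031·1.1289859 × 10^-4 = 8.778998 × 10^-5.
SE(ȳ) = √(8.778998 × 10^-5) = 0.009370.

0.009370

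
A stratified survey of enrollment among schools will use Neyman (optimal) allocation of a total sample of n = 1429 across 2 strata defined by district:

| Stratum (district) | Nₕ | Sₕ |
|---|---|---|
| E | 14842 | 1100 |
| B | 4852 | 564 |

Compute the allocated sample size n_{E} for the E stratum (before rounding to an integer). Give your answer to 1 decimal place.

1223.9

Neyman allocation: nₕ = n·NₕSₕ / Σⱼ NⱼSⱼ.
Σ NⱼSⱼ = 14842·1100 + 4852·564 = 1.9062728 × 10^7.
n_{E} = 1429·14842·1100 / (1.9062728 × 10^7) = 1223.9.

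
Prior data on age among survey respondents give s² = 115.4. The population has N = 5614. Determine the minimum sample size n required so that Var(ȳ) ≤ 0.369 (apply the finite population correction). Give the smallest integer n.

Without fpc, n₀ = s²/D = 115.4/0.369 = 312.7371.
With fpc, (1 − n/N)·s²/n ≤ D requires n ≥ n₀/(1 + n₀/N) = 312.7371/(1 + 312.7371/5614) = 296.2349.
Rounding up, n = 297.

297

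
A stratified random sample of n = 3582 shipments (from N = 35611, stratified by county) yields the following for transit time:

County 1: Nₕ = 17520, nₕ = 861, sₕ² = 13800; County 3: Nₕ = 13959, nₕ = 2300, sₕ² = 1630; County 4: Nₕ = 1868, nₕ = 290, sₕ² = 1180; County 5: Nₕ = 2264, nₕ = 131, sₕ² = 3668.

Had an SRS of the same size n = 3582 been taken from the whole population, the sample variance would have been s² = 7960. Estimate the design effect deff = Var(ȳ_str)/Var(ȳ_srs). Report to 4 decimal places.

1.9492

Var(ȳ_str) = Σ Wₕ²(1−fₕ)sₕ²/nₕ with Wₕ = Nₕ/35611:
  County 1: (17520/35611)²·(1−861/17520)·13800/861 = 3.6888469
  County 3: (13959/35611)²·(1−2300/13959)·1630/2300 = 0.090950908
  County 4: (1868/35611)²·(1−290/1868)·1180/290 = 0.009458005
  County 5: (2264/35611)²·(1−131/2264)·3668/131 = 0.10662449
  → Var(ȳ_str) = 3.8958803.
Var(ȳ_srs) = (1 − 3582/35611)·7960/3582 = 1.9986958.
deff = 3.8958803 / 1.9986958 = 1.9492.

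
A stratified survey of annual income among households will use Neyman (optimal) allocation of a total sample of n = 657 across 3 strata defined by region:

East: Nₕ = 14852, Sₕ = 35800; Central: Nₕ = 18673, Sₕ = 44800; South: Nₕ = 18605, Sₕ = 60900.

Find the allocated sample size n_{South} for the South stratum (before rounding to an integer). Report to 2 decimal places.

Neyman allocation: nₕ = n·NₕSₕ / Σⱼ NⱼSⱼ.
Σ NⱼSⱼ = 14852·35800 + 18673·44800 + 18605·60900 = 2.5012965 × 10^9.
n_{South} = 657·18605·60900 / (2.5012965 × 10^9) = 297.61.

297.61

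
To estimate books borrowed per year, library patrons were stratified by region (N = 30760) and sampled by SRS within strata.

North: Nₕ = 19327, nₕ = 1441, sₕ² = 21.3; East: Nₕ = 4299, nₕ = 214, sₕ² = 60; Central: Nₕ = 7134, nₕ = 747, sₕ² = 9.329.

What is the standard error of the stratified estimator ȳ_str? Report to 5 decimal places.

Var(ȳ_str) = Σₕ Wₕ²(1 − fₕ)sₕ²/nₕ with Wₕ = Nₕ/N, N = 30760.
North: Wₕ = 0.62831599; term = 0.62831599²·(1 − 0.07455891)·21.3/1441 = 0.0054003342.
East: Wₕ = 0.13975943; term = 0.13975943²·(1 − 0.04977902)·60/214 = 0.0052038446.
Central: Wₕ = 0.23192458; term = 0.23192458²·(1 − 0.10470984)·9.329/747 = 6.0141167 × 10^-4.
Sum = 0.01120559.
SE = √(0.01120559) = 0.10586.

0.10586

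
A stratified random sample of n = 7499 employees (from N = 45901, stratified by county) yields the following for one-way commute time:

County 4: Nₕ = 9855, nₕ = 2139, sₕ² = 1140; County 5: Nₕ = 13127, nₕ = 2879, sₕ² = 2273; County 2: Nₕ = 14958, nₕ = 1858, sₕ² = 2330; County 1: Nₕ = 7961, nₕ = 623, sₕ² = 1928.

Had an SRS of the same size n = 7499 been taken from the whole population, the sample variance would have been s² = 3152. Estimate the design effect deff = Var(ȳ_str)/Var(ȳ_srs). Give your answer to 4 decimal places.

0.7737

Var(ȳ_str) = Σ Wₕ²(1−fₕ)sₕ²/nₕ with Wₕ = Nₕ/45901:
  County 4: (9855/45901)²·(1−2139/9855)·1140/2139 = 0.019235285
  County 5: (13127/45901)²·(1−2879/13127)·2273/2879 = 0.05041016
  County 2: (14958/45901)²·(1−1858/14958)·2330/1858 = 0.11663013
  County 1: (7961/45901)²·(1−623/7961)·1928/623 = 0.085806467
  → Var(ȳ_str) = 0.27208204.
Var(ȳ_srs) = (1 − 7499/45901)·3152/7499 = 0.35165318.
deff = 0.27208204 / 0.35165318 = 0.7737.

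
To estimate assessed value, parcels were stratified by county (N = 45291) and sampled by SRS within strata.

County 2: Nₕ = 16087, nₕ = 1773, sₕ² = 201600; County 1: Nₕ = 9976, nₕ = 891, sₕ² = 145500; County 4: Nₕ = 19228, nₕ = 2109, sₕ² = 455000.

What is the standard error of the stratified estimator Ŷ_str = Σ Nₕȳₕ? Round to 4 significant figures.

334700

Var(Ŷ_str) = Σₕ Nₕ²(1 − fₕ)sₕ²/nₕ.
County 2: 16087²·(1 − 1773/16087)·201600/1773 = 2.6182907 × 10^10.
County 1: 9976²·(1 − 891/9976)·145500/891 = 1.4800169 × 10^10.
County 4: 19228²·(1 − 2109/19228)·455000/2109 = 7.1014547 × 10^10.
Sum = 1.1199762 × 10^11.
SE = √(1.1199762 × 10^11) = 334700.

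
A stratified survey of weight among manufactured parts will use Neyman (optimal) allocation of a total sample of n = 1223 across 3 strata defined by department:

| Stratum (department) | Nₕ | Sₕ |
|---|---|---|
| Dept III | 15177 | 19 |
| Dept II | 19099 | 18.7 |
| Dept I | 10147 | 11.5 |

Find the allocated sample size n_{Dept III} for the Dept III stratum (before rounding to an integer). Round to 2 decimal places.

462.69

Neyman allocation: nₕ = n·NₕSₕ / Σⱼ NⱼSⱼ.
Σ NⱼSⱼ = 15177·19 + 19099·18.7 + 10147·11.5 = 762204.8.
n_{Dept III} = 1223·15177·19 / 762204.8 = 462.69.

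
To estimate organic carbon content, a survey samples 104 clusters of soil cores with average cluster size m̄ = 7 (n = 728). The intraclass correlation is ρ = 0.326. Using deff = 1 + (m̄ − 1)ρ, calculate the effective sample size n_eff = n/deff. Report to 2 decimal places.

deff = 1 + (7 − 1)·0.326 = 1 + 1.956 = 2.956.
n_eff = 728 / 2.956 = 246.28.

246.28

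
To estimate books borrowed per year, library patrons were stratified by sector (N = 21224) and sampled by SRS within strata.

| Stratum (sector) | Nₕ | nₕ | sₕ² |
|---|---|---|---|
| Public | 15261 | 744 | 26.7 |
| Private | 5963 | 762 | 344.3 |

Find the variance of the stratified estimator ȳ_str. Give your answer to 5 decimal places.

0.04876

Var(ȳ_str) = Σₕ Wₕ²(1 − fₕ)sₕ²/nₕ with Wₕ = Nₕ/N, N = 21224.
Public: Wₕ = 0.71904448; term = 0.71904448²·(1 − 0.04875172)·26.7/744 = 0.01764996.
Private: Wₕ = 0.28095552; term = 0.28095552²·(1 − 0.12778803)·344.3/762 = 0.031108512.
Sum = 0.048758472.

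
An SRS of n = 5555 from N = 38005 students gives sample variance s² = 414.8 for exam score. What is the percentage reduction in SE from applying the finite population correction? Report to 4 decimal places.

7.5968

f = n/N = 5555/38005 = 0.14616498.
SE_no-fpc = √(s²/n) = 0.2732608; SE_fpc = √((1−f)s²/n) = 0.25250171.
Ratio = √(1−f) = 0.92403194. Reduction = 100·(1 − 0.92403194) = 7.5968%.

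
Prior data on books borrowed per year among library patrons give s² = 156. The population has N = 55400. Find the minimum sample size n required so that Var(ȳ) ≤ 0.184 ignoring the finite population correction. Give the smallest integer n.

848

Without fpc, n₀ = s²/D = 156/0.184 = 847.8261.
Rounding up, n = 848.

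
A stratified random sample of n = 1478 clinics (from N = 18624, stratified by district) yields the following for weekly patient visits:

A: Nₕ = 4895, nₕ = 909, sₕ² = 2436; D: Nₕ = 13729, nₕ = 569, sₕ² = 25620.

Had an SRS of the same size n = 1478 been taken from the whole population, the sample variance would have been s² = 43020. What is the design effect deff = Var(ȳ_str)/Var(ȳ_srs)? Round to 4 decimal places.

Var(ȳ_str) = Σ Wₕ²(1−fₕ)sₕ²/nₕ with Wₕ = Nₕ/18624:
  A: (4895/18624)²·(1−909/4895)·2436/909 = 0.15075005
  D: (13729/18624)²·(1−569/13729)·25620/569 = 23.453936
  → Var(ȳ_str) = 23.604686.
Var(ȳ_srs) = (1 − 1478/18624)·43020/1478 = 26.796979.
deff = 23.604686 / 26.796979 = 0.8809.

0.8809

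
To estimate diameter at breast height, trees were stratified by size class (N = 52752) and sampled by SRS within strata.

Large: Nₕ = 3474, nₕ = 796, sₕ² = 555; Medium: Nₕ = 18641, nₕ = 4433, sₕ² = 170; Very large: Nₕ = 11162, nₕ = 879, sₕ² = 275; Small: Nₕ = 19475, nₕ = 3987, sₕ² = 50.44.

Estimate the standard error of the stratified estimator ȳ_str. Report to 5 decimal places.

0.14232

Var(ȳ_str) = Σₕ Wₕ²(1 − fₕ)sₕ²/nₕ with Wₕ = Nₕ/N, N = 52752.
Large: Wₕ = 0.06585532; term = 0.06585532²·(1 − 0.22913069)·555/796 = 0.0023310009.
Medium: Wₕ = 0.35337049; term = 0.35337049²·(1 − 0.23780913)·170/4433 = 0.0036498539.
Very large: Wₕ = 0.21159387; term = 0.21159387²·(1 − 0.07874933)·275/879 = 0.012904103.
Small: Wₕ = 0.36918032; term = 0.36918032²·(1 − 0.20472401)·50.44/3987 = 0.0013712726.
Sum = 0.02025623.
SE = √(0.02025623) = 0.14232.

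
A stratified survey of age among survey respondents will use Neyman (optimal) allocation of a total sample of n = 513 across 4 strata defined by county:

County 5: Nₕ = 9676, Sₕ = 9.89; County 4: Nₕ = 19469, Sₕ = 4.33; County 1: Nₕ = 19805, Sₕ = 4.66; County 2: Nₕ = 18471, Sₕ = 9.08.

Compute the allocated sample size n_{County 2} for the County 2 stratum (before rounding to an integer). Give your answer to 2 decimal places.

Neyman allocation: nₕ = n·NₕSₕ / Σⱼ NⱼSⱼ.
Σ NⱼSⱼ = 9676·9.89 + 19469·4.33 + 19805·4.66 + 18471·9.08 = 440004.39.
n_{County 2} = 513·18471·9.08 / 440004.39 = 195.54.

195.54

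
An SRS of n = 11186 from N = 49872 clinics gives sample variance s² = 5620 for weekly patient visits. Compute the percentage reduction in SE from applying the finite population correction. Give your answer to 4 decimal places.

11.9258

f = n/N = 11186/49872 = 0.22429419.
SE_no-fpc = √(s²/n) = 0.70881149; SE_fpc = √((1−f)s²/n) = 0.62427978.
Ratio = √(1−f) = 0.88074162. Reduction = 100·(1 − 0.88074162) = 11.9258%.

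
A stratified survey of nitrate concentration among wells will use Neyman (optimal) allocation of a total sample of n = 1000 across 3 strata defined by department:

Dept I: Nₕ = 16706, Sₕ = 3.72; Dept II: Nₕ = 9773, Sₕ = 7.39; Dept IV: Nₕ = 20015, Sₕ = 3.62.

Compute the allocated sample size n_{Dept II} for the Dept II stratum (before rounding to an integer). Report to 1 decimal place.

349.2

Neyman allocation: nₕ = n·NₕSₕ / Σⱼ NⱼSⱼ.
Σ NⱼSⱼ = 16706·3.72 + 9773·7.39 + 20015·3.62 = 206823.09.
n_{Dept II} = 1000·9773·7.39 / 206823.09 = 349.2.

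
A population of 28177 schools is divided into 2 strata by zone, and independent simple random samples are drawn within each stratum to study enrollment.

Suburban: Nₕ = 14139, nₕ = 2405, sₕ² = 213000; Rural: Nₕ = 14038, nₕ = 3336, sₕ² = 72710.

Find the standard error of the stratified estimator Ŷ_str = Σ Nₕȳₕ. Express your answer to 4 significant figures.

Var(Ŷ_str) = Σₕ Nₕ²(1 − fₕ)sₕ²/nₕ.
Suburban: 14139²·(1 − 2405/14139)·213000/2405 = 1.4693637 × 10^10.
Rural: 14038²·(1 − 3336/14038)·72710/3336 = 3.2744494 × 10^9.
Sum = 1.7968086 × 10^10.
SE = √(1.7968086 × 10^10) = 134000.

134000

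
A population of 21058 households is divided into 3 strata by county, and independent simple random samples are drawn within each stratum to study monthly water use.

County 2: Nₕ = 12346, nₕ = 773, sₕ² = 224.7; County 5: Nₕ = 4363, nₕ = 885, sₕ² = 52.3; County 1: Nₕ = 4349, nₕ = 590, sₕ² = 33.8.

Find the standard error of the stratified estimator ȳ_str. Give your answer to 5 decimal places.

Var(ȳ_str) = Σₕ Wₕ²(1 − fₕ)sₕ²/nₕ with Wₕ = Nₕ/N, N = 21058.
County 2: Wₕ = 0.58628550; term = 0.58628550²·(1 − 0.06261137)·224.7/773 = 0.093661598.
County 5: Wₕ = 0.20718967; term = 0.20718967²·(1 − 0.20284208)·52.3/885 = 0.0020222692.
County 1: Wₕ = 0.20652484; term = 0.20652484²·(1 − 0.13566337)·33.8/590 = 0.0021119916.
Sum = 0.097795859.
SE = √(0.097795859) = 0.31272.

0.31272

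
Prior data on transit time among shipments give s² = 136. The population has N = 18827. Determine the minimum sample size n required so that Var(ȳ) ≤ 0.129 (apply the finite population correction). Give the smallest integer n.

Without fpc, n₀ = s²/D = 136/0.129 = 1054.2636.
With fpc, (1 − n/N)·s²/n ≤ D requires n ≥ n₀/(1 + n₀/N) = 1054.2636/(1 + 1054.2636/18827) = 998.3581.
Rounding up, n = 999.

999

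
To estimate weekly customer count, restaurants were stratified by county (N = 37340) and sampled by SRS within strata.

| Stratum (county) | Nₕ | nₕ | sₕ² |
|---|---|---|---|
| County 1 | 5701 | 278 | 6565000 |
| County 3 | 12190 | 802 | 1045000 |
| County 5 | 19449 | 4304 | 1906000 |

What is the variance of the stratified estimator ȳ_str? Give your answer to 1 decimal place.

Var(ȳ_str) = Σₕ Wₕ²(1 − fₕ)sₕ²/nₕ with Wₕ = Nₕ/N, N = 37340.
County 1: Wₕ = 0.15267809; term = 0.15267809²·(1 − 0.04876337)·6565000/278 = 523.63896.
County 3: Wₕ = 0.32645956; term = 0.32645956²·(1 − 0.06579163)·1045000/802 = 129.73121.
County 5: Wₕ = 0.52086235; term = 0.52086235²·(1 − 0.22129672)·1906000/4304 = 93.555335.
Sum = 746.92551.

746.9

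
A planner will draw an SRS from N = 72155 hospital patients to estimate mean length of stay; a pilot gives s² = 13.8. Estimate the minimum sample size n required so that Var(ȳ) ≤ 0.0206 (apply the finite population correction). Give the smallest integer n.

664

Without fpc, n₀ = s²/D = 13.8/0.0206 = 669.9029.
With fpc, (1 − n/N)·s²/n ≤ D requires n ≥ n₀/(1 + n₀/N) = 669.9029/(1 + 669.9029/72155) = 663.7406.
Rounding up, n = 664.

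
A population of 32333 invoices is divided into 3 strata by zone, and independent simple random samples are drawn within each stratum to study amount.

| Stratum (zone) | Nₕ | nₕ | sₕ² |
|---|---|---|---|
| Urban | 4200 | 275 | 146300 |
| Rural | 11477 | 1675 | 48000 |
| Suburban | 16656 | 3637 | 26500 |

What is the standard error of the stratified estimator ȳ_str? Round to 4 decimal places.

Var(ȳ_str) = Σₕ Wₕ²(1 − fₕ)sₕ²/nₕ with Wₕ = Nₕ/N, N = 32333.
Urban: Wₕ = 0.12989825; term = 0.12989825²·(1 − 0.06547619)·146300/275 = 8.3889688.
Rural: Wₕ = 0.35496242; term = 0.35496242²·(1 − 0.14594406)·48000/1675 = 3.0837382.
Suburban: Wₕ = 0.51513933; term = 0.51513933²·(1 − 0.21835975)·26500/3637 = 1.5113286.
Sum = 12.984036.
SE = √(12.984036) = 3.6033.

3.6033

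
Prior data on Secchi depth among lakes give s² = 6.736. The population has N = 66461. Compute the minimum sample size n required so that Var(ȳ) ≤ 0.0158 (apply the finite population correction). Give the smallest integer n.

Without fpc, n₀ = s²/D = 6.736/0.0158 = 426.3291.
With fpc, (1 − n/N)·s²/n ≤ D requires n ≥ n₀/(1 + n₀/N) = 426.3291/(1 + 426.3291/66461) = 423.6117.
Rounding up, n = 424.

424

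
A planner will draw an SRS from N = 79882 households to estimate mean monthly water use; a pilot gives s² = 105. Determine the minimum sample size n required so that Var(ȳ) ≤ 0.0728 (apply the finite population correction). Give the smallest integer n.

1417

Without fpc, n₀ = s²/D = 105/0.0728 = 1442.3077.
With fpc, (1 − n/N)·s²/n ≤ D requires n ≥ n₀/(1 + n₀/N) = 1442.3077/(1 + 1442.3077/79882) = 1416.7280.
Rounding up, n = 1417.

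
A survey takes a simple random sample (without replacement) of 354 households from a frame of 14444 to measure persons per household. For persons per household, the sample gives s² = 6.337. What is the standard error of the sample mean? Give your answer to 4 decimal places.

0.1321

Under SRS without replacement, Var(ȳ) = (1 − f)·s²/n with f = n/N = 354/14444 = 0.02450845.
Var(ȳ) = (1 − 0.02450845)·6.337/354 = 0.97549155·0.01790113 = 0.017462401.
SE(ȳ) = √(0.017462401) = 0.1321.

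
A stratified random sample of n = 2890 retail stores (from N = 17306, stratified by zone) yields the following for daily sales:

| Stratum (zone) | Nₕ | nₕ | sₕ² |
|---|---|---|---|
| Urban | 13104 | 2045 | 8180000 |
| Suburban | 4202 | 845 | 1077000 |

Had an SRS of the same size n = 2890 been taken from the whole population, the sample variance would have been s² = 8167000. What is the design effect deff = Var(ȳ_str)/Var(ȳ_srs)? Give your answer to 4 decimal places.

Var(ȳ_str) = Σ Wₕ²(1−fₕ)sₕ²/nₕ with Wₕ = Nₕ/17306:
  Urban: (13104/17306)²·(1−2045/13104)·8180000/2045 = 1935.4695
  Suburban: (4202/17306)²·(1−845/4202)·1077000/845 = 60.030642
  → Var(ȳ_str) = 1995.5001.
Var(ȳ_srs) = (1 − 2890/17306)·8167000/2890 = 2354.0343.
deff = 1995.5001 / 2354.0343 = 0.8477.

0.8477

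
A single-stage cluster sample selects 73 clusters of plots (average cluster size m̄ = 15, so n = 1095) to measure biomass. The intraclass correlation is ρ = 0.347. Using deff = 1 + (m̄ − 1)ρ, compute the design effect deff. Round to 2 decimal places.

deff = 1 + (15 − 1)·0.347 = 1 + 4.858 = 5.858.

5.86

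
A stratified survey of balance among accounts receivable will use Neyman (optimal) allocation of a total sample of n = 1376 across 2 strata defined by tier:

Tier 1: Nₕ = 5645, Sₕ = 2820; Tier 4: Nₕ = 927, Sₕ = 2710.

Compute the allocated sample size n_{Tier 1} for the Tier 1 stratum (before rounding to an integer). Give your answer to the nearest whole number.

1188

Neyman allocation: nₕ = n·NₕSₕ / Σⱼ NⱼSⱼ.
Σ NⱼSⱼ = 5645·2820 + 927·2710 = 1.843107 × 10^7.
n_{Tier 1} = 1376·5645·2820 / (1.843107 × 10^7) = 1188.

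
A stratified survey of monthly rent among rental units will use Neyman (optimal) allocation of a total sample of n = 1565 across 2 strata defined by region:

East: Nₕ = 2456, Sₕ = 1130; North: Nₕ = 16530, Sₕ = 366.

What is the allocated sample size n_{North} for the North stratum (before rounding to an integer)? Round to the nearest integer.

Neyman allocation: nₕ = n·NₕSₕ / Σⱼ NⱼSⱼ.
Σ NⱼSⱼ = 2456·1130 + 16530·366 = 8.82526 × 10^6.
n_{North} = 1565·16530·366 / (8.82526 × 10^6) = 1073.

1073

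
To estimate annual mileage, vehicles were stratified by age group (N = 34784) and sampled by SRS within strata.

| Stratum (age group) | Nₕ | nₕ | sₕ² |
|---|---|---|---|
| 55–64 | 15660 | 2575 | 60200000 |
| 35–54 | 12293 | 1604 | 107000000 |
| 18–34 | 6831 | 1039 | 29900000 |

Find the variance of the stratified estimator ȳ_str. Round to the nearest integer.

12145

Var(ȳ_str) = Σₕ Wₕ²(1 − fₕ)sₕ²/nₕ with Wₕ = Nₕ/N, N = 34784.
55–64: Wₕ = 0.45020699; term = 0.45020699²·(1 − 0.16443167)·60200000/2575 = 3959.3664.
35–54: Wₕ = 0.35340961; term = 0.35340961²·(1 − 0.13048076)·107000000/1604 = 7244.6153.
18–34: Wₕ = 0.19638339; term = 0.19638339²·(1 − 0.15210072)·29900000/1039 = 941.04293.
Sum = 12145.025.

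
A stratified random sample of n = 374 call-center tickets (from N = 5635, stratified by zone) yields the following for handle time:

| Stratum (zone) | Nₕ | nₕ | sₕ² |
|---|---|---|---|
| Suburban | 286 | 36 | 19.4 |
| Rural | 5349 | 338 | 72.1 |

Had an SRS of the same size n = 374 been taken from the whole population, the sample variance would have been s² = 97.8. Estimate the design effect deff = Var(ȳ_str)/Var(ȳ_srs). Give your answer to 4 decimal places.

0.7425

Var(ȳ_str) = Σ Wₕ²(1−fₕ)sₕ²/nₕ with Wₕ = Nₕ/5635:
  Suburban: (286/5635)²·(1−36/286)·19.4/36 = 0.0012134376
  Rural: (5349/5635)²·(1−338/5349)·72.1/338 = 0.18006434
  → Var(ȳ_str) = 0.18127778.
Var(ȳ_srs) = (1 − 374/5635)·97.8/374 = 0.24414151.
deff = 0.18127778 / 0.24414151 = 0.7425.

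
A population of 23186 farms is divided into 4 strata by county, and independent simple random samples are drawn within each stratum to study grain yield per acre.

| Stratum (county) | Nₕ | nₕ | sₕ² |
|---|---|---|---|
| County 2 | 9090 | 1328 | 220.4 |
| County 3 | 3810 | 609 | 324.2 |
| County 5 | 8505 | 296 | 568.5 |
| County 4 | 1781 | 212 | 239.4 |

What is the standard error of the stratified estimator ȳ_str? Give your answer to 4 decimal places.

Var(ȳ_str) = Σₕ Wₕ²(1 − fₕ)sₕ²/nₕ with Wₕ = Nₕ/N, N = 23186.
County 2: Wₕ = 0.39204692; term = 0.39204692²·(1 − 0.14609461)·220.4/1328 = 0.021782081.
County 3: Wₕ = 0.16432330; term = 0.16432330²·(1 − 0.15984252)·324.2/609 = 0.012076879.
County 5: Wₕ = 0.36681618; term = 0.36681618²·(1 − 0.03480306)·568.5/296 = 0.24943171.
County 4: Wₕ = 0.07681359; term = 0.07681359²·(1 − 0.11903425)·239.4/212 = 0.0058698024.
Sum = 0.28916047.
SE = √(0.28916047) = 0.5377.

0.5377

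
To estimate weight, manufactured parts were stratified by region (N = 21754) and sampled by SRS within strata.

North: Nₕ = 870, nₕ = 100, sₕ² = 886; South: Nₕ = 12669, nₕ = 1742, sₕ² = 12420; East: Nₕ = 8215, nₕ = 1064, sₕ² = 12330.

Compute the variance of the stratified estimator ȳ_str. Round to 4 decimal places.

Var(ȳ_str) = Σₕ Wₕ²(1 − fₕ)sₕ²/nₕ with Wₕ = Nₕ/N, N = 21754.
North: Wₕ = 0.03999265; term = 0.03999265²·(1 − 0.11494253)·886/100 = 0.012541961.
South: Wₕ = 0.58237566; term = 0.58237566²·(1 − 0.13750099)·12420/1742 = 2.0856358.
East: Wₕ = 0.37763170; term = 0.37763170²·(1 − 0.12951917)·12330/1064 = 1.4385254.
Sum = 3.5367032.

3.5367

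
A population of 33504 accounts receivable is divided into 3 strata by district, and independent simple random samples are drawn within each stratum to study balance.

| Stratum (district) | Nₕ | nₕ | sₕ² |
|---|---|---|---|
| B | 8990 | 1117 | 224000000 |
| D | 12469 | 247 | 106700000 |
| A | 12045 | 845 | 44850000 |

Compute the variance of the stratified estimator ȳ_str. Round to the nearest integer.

Var(ȳ_str) = Σₕ Wₕ²(1 − fₕ)sₕ²/nₕ with Wₕ = Nₕ/N, N = 33504.
B: Wₕ = 0.26832617; term = 0.26832617²·(1 − 0.12424917)·224000000/1117 = 12644.494.
D: Wₕ = 0.37216452; term = 0.37216452²·(1 − 0.01980913)·106700000/247 = 58647.304.
A: Wₕ = 0.35950931; term = 0.35950931²·(1 − 0.07015359)·44850000/845 = 6378.7744.
Sum = 77670.572.

77671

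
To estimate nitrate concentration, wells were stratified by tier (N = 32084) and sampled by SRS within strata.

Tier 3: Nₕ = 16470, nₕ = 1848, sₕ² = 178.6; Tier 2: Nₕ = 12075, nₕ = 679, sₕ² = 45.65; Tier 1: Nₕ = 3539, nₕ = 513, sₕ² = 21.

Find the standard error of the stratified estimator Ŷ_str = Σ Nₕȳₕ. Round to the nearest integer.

Var(Ŷ_str) = Σₕ Nₕ²(1 − fₕ)sₕ²/nₕ.
Tier 3: 16470²·(1 − 1848/16470)·178.6/1848 = 2.3274474 × 10^7.
Tier 2: 12075²·(1 − 679/12075)·45.65/679 = 9.2514666 × 10^6.
Tier 1: 3539²·(1 − 513/3539)·21/513 = 438380.69.
Sum = 3.2964321 × 10^7.
SE = √(3.2964321 × 10^7) = 5741.

5741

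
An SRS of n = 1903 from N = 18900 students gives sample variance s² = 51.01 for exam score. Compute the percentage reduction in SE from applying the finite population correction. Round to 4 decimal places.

f = n/N = 1903/18900 = 0.10068783.
SE_no-fpc = √(s²/n) = 0.16372246; SE_fpc = √((1−f)s²/n) = 0.1552614.
Ratio = √(1−f) = 0.94832071. Reduction = 100·(1 − 0.94832071) = 5.1679%.

5.1679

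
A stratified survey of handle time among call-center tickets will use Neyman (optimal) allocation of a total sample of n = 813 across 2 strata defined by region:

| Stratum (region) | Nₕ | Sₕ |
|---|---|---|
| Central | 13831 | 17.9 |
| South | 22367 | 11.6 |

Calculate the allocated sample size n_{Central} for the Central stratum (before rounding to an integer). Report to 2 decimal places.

Neyman allocation: nₕ = n·NₕSₕ / Σⱼ NⱼSⱼ.
Σ NⱼSⱼ = 13831·17.9 + 22367·11.6 = 507032.1.
n_{Central} = 813·13831·17.9 / 507032.1 = 396.97.

396.97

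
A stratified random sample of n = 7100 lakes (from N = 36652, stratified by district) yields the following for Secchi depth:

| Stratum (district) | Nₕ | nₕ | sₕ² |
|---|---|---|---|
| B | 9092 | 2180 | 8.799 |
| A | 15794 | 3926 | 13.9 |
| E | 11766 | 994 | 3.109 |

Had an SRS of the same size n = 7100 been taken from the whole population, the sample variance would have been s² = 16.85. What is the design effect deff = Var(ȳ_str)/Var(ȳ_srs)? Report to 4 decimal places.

Var(ȳ_str) = Σ Wₕ²(1−fₕ)sₕ²/nₕ with Wₕ = Nₕ/36652:
  B: (9092/36652)²·(1−2180/9092)·8.799/2180 = 1.8881854 × 10^-4
  A: (15794/36652)²·(1−3926/15794)·13.9/3926 = 4.940135 × 10^-4
  E: (11766/36652)²·(1−994/11766)·3.109/994 = 2.9509658 × 10^-4
  → Var(ȳ_str) = 9.7792862 × 10^-4.
Var(ȳ_srs) = (1 − 7100/36652)·16.85/7100 = 0.0019135101.
deff = (9.7792862 × 10^-4) / 0.0019135101 = 0.5111.

0.5111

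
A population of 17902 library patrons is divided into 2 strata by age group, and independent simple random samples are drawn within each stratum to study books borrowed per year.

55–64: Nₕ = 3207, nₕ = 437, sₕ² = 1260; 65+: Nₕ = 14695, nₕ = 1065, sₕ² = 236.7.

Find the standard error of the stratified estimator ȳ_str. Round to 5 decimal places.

Var(ȳ_str) = Σₕ Wₕ²(1 − fₕ)sₕ²/nₕ with Wₕ = Nₕ/N, N = 17902.
55–64: Wₕ = 0.17914200; term = 0.17914200²·(1 − 0.13626442)·1260/437 = 0.079921703.
65+: Wₕ = 0.82085800; term = 0.82085800²·(1 − 0.07247363)·236.7/1065 = 0.1389028.
Sum = 0.2188245.
SE = √(0.2188245) = 0.46779.

0.46779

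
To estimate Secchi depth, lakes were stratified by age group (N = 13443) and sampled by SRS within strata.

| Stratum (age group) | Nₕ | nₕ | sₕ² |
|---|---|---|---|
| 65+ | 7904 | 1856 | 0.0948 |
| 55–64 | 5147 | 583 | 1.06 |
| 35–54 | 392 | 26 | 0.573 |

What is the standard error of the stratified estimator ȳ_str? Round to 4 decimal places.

Var(ȳ_str) = Σₕ Wₕ²(1 − fₕ)sₕ²/nₕ with Wₕ = Nₕ/N, N = 13443.
65+: Wₕ = 0.58796400; term = 0.58796400²·(1 − 0.23481781)·0.0948/1856 = 1.3511286 × 10^-5.
55–64: Wₕ = 0.38287585; term = 0.38287585²·(1 − 0.11326987)·1.06/583 = 2.3634407 × 10^-4.
35–54: Wₕ = 0.02916016; term = 0.02916016²·(1 − 0.06632653)·0.573/26 = 1.7496695 × 10^-5.
Sum = 2.6735205 × 10^-4.
SE = √(2.6735205 × 10^-4) = 0.0164.

0.0164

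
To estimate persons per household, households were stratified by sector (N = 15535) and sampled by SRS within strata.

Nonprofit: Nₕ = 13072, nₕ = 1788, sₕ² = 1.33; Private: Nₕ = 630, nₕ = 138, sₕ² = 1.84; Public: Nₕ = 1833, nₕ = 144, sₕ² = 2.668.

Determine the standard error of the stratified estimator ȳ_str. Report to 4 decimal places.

0.0266

Var(ȳ_str) = Σₕ Wₕ²(1 − fₕ)sₕ²/nₕ with Wₕ = Nₕ/N, N = 15535.
Nonprofit: Wₕ = 0.84145478; term = 0.84145478²·(1 − 0.13678091)·1.33/1788 = 4.5463904 × 10^-4.
Private: Wₕ = 0.04055359; term = 0.04055359²·(1 − 0.21904762)·1.84/138 = 1.7124657 × 10^-5.
Public: Wₕ = 0.11799163; term = 0.11799163²·(1 − 0.07855974)·2.668/144 = 2.3768016 × 10^-4.
Sum = 7.0944386 × 10^-4.
SE = √(7.0944386 × 10^-4) = 0.0266.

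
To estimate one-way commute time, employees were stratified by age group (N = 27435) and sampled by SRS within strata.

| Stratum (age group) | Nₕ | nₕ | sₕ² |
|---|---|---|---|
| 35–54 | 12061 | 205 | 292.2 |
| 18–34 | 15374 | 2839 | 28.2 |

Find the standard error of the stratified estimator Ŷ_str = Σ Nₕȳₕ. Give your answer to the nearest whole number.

Var(Ŷ_str) = Σₕ Nₕ²(1 − fₕ)sₕ²/nₕ.
35–54: 12061²·(1 − 205/12061)·292.2/205 = 2.038205 × 10^8.
18–34: 15374²·(1 − 2839/15374)·28.2/2839 = 1.9142336 × 10^6.
Sum = 2.0573473 × 10^8.
SE = √(2.0573473 × 10^8) = 14343.

14343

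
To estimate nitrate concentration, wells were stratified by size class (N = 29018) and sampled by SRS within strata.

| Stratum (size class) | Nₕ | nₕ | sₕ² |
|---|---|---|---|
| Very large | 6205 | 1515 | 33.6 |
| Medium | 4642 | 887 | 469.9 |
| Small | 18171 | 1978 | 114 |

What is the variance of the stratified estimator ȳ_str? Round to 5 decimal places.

Var(ȳ_str) = Σₕ Wₕ²(1 − fₕ)sₕ²/nₕ with Wₕ = Nₕ/N, N = 29018.
Very large: Wₕ = 0.21383279; term = 0.21383279²·(1 − 0.24415794)·33.6/1515 = 7.6648969 × 10^-4.
Medium: Wₕ = 0.15996967; term = 0.15996967²·(1 − 0.19108143)·469.9/887 = 0.010966346.
Small: Wₕ = 0.62619753; term = 0.62619753²·(1 − 0.10885477)·114/1978 = 0.02013955.
Sum = 0.031872386.

0.03187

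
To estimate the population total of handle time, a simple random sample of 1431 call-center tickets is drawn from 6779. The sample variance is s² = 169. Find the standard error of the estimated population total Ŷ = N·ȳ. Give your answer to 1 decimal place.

2069.2

Var(Ŷ) = N²·Var(ȳ) = N²·(1 − n/N)·s²/n.
f = 1431/6779 = 0.21109308; Var(ȳ) = 0.78890692·169/1431 = 0.093169301.
Var(Ŷ) = 6779² · 0.093169301 = 4.2815804 × 10^6.
SE(Ŷ) = √(4.2815804 × 10^6) = 2069.2.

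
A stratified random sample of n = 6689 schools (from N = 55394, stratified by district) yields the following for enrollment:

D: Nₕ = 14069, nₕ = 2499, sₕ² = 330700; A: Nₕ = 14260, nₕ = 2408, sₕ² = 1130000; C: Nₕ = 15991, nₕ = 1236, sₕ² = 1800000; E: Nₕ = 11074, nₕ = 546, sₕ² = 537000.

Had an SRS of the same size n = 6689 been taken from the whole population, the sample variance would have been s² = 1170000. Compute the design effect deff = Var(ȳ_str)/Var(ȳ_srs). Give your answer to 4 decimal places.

Var(ȳ_str) = Σ Wₕ²(1−fₕ)sₕ²/nₕ with Wₕ = Nₕ/55394:
  D: (14069/55394)²·(1−2499/14069)·330700/2499 = 7.0200317
  A: (14260/55394)²·(1−2408/14260)·1130000/2408 = 25.846853
  C: (15991/55394)²·(1−1236/15991)·1800000/1236 = 111.98076
  E: (11074/55394)²·(1−546/11074)·537000/546 = 37.368579
  → Var(ȳ_str) = 182.21622.
Var(ȳ_srs) = (1 − 6689/55394)·1170000/6689 = 153.79262.
deff = 182.21622 / 153.79262 = 1.1848.

1.1848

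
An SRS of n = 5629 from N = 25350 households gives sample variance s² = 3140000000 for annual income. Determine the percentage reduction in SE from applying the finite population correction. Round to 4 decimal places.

11.7986

f = n/N = 5629/25350 = 0.22205128.
SE_no-fpc = √(s²/n) = 746.8772; SE_fpc = √((1−f)s²/n) = 658.75615.
Ratio = √(1−f) = 0.88201401. Reduction = 100·(1 − 0.88201401) = 11.7986%.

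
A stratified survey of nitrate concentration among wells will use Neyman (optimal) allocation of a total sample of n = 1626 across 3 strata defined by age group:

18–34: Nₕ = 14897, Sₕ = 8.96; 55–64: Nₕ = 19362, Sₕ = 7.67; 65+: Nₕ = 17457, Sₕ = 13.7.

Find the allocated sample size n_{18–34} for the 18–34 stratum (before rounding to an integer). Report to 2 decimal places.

Neyman allocation: nₕ = n·NₕSₕ / Σⱼ NⱼSⱼ.
Σ NⱼSⱼ = 14897·8.96 + 19362·7.67 + 17457·13.7 = 521144.56.
n_{18–34} = 1626·14897·8.96 / 521144.56 = 416.46.

416.46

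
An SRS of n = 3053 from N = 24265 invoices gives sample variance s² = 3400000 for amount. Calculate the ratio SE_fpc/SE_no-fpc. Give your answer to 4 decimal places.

f = n/N = 3053/24265 = 0.12581908.
SE_no-fpc = √(s²/n) = 33.371525; SE_fpc = √((1−f)s²/n) = 31.201589.
Ratio = √(1−f) = 0.93497643.

0.9350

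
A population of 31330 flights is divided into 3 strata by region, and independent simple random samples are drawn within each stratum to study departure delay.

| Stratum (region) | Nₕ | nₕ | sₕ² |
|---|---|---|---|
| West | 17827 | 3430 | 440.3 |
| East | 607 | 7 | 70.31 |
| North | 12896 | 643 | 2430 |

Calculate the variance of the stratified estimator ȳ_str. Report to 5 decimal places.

Var(ȳ_str) = Σₕ Wₕ²(1 − fₕ)sₕ²/nₕ with Wₕ = Nₕ/N, N = 31330.
West: Wₕ = 0.56900734; term = 0.56900734²·(1 − 0.19240478)·440.3/3430 = 0.033564799.
East: Wₕ = 0.01937440; term = 0.01937440²·(1 − 0.01153213)·70.31/7 = 0.0037268182.
North: Wₕ = 0.41161826; term = 0.41161826²·(1 − 0.04986042)·2430/643 = 0.60837585.
Sum = 0.64566747.

0.64567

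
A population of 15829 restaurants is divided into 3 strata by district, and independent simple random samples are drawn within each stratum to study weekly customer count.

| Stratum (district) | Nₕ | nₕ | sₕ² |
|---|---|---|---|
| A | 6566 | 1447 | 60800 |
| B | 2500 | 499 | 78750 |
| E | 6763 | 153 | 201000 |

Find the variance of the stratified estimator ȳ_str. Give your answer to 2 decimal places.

Var(ȳ_str) = Σₕ Wₕ²(1 − fₕ)sₕ²/nₕ with Wₕ = Nₕ/N, N = 15829.
A: Wₕ = 0.41480826; term = 0.41480826²·(1 − 0.22037770)·60800/1447 = 5.6365595.
B: Wₕ = 0.15793796; term = 0.15793796²·(1 − 0.19960000)·78750/499 = 3.1508676.
E: Wₕ = 0.42725377; term = 0.42725377²·(1 − 0.02262310)·201000/153 = 234.3897.
Sum = 243.17713.

243.18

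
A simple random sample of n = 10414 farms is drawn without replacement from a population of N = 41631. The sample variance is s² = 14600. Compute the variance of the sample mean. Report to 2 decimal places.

1.05

Under SRS without replacement, Var(ȳ) = (1 − f)·s²/n with f = n/N = 10414/41631 = 0.25015013.
Var(ȳ) = (1 − 0.25015013)·14600/10414 = 0.74984987·1.4019589 = 1.0512587.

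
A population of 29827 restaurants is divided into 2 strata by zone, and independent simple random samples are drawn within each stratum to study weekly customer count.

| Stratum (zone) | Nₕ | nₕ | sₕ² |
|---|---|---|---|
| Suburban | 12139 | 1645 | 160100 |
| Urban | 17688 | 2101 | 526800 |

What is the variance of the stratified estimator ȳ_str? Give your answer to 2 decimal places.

Var(ȳ_str) = Σₕ Wₕ²(1 − fₕ)sₕ²/nₕ with Wₕ = Nₕ/N, N = 29827.
Suburban: Wₕ = 0.40698025; term = 0.40698025²·(1 − 0.13551363)·160100/1645 = 13.935747.
Urban: Wₕ = 0.59301975; term = 0.59301975²·(1 − 0.11878109)·526800/2101 = 77.703724.
Sum = 91.639471.

91.64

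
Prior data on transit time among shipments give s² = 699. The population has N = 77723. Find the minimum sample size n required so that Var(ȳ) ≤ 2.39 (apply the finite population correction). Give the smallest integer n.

292

Without fpc, n₀ = s²/D = 699/2.39 = 292.4686.
With fpc, (1 − n/N)·s²/n ≤ D requires n ≥ n₀/(1 + n₀/N) = 292.4686/(1 + 292.4686/77723) = 291.3722.
Rounding up, n = 292.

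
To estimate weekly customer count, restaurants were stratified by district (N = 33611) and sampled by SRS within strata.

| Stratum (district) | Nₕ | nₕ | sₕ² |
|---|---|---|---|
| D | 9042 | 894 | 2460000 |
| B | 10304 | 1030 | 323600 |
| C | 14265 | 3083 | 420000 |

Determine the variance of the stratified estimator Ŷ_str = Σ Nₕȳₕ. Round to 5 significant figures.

Var(Ŷ_str) = Σₕ Nₕ²(1 − fₕ)sₕ²/nₕ.
D: 9042²·(1 − 894/9042)·2460000/894 = 2.0272771 × 10^11.
B: 10304²·(1 − 1030/10304)·323600/1030 = 3.0022319 × 10^10.
C: 14265²·(1 − 3083/14265)·420000/3083 = 2.1730365 × 10^10.
Sum = 2.5448039 × 10^11.

2.5448 × 10^11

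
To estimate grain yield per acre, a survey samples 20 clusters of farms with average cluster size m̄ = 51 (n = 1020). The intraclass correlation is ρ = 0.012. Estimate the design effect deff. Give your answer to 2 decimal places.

1.60

deff = 1 + (51 − 1)·0.012 = 1 + 0.6 = 1.6.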